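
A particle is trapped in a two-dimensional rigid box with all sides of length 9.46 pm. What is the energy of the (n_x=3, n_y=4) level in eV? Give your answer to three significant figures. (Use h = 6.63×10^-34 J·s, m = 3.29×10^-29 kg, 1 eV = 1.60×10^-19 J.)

E = 2.92×10^3 eV

For a 2D rectangular well E = (h²/8m)·Σ n_i²/L_i² = (6.63×10^-34)²/(8·3.29×10^-29) · [3²/(9.46 pm)² + 4²/(9.46 pm)²].
Evaluating gives E = 4.666×10^-16 J = 2.92×10^3 eV.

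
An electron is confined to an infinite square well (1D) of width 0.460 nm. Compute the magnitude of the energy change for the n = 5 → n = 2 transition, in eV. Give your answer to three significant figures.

|ΔE| = 37.3 eV

E_1 = h²/(8m_eL²) = 2.847×10^-19 J.
|ΔE| = |5² − 2²|·E_1 = 21·2.847×10^-19 J = 5.979×10^-18 J = 37.3 eV.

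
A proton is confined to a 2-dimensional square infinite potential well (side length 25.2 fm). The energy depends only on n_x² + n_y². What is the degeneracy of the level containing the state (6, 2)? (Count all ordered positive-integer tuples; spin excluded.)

The level has n_x² + n_y² = 40. The ordered positive-integer solutions are (2, 6), (6, 2).
That gives 2 states.

degeneracy = 2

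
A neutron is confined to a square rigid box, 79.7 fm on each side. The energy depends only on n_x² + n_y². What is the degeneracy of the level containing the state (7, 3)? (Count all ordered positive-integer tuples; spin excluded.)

The level has n_x² + n_y² = 58. The ordered positive-integer solutions are (3, 7), (7, 3).
That gives 2 states.

degeneracy = 2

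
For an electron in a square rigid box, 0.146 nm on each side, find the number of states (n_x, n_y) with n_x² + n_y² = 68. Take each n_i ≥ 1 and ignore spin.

degeneracy = 2

The level has n_x² + n_y² = 68. The ordered positive-integer solutions are (2, 8), (8, 2).
That gives 2 states.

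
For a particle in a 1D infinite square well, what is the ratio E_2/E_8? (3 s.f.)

0.0625

E_n ∝ n², so E_2/E_8 = 2²/8² = 4/64 = 0.0625.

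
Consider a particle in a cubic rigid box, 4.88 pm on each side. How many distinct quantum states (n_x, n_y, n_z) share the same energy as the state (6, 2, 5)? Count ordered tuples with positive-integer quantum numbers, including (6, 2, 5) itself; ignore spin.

The level has n_x² + n_y² + n_z² = 65. The ordered positive-integer solutions are (2, 5, 6), (2, 6, 5), (5, 2, 6), (5, 6, 2), (6, 2, 5), (6, 5, 2).
That gives 6 states.

degeneracy = 6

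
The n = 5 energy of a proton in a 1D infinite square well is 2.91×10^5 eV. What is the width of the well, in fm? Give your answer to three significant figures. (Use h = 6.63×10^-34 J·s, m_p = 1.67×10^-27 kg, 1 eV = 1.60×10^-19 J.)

L = 133 fm

From E_n = n²h²/(8m_pL²), L = n·h/√(8m_pE_n).
E_5 = 2.91×10^5 eV = 4.656×10^-14 J, so L = 5·6.63×10^-34/√(8·1.67×10^-27·4.656×10^-14) = 1.33×10^-13 m = 133 fm.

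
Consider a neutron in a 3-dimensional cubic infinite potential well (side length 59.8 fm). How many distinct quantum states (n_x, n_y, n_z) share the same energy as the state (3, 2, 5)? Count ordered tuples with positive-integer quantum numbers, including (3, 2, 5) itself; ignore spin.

The level has n_x² + n_y² + n_z² = 38. The ordered positive-integer solutions are (1, 1, 6), (1, 6, 1), (2, 3, 5), (2, 5, 3), (3, 2, 5), (3, 5, 2), (5, 2, 3), (5, 3, 2), (6, 1, 1).
That gives 9 states.

degeneracy = 9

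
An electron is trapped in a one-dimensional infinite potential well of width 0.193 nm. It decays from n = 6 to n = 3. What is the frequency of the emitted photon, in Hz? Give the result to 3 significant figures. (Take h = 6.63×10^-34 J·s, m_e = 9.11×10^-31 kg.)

f = 6.59×10^16 Hz

E_1 = h²/(8m_eL²) = 1.619×10^-18 J and ΔE = (6² − 3²)E_1 = 4.371×10^-17 J.
f = ΔE/h = 4.371×10^-17/6.63×10^-34 = 6.59×10^16 Hz.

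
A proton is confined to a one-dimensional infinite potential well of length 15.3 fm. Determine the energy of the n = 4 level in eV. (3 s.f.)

For an infinite well E_n = n²h²/(8m_pL²), so E_1 = h²/(8m_pL²) = (6.626×10^-34)²/(8·1.673×10^-27·(1.53×10^-14 m)²) = 1.401×10^-13 J.
Then E_4 = 4²·E_1 = 16·1.401×10^-13 J = 2.242×10^-12 J.
Converting, E_4 = 2.242×10^-12 J / (1.602×10^-19 J/eV) = 1.40×10^7 eV.

E_4 = 1.40×10^7 eV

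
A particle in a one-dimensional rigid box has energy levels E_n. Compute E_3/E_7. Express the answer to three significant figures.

0.184

E_n ∝ n², so E_3/E_7 = 3²/7² = 9/49 = 0.184.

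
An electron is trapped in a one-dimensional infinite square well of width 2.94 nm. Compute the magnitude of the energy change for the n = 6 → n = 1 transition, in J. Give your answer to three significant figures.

|ΔE| = 2.44×10^-19 J

E_1 = h²/(8m_eL²) = 6.970×10^-21 J.
|ΔE| = |6² − 1²|·E_1 = 35·6.970×10^-21 J = 2.44×10^-19 J.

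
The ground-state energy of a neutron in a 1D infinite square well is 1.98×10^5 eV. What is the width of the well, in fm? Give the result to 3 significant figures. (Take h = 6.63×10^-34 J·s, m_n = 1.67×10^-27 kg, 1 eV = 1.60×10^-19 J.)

From E_n = n²h²/(8m_nL²), L = n·h/√(8m_nE_n).
E_1 = 1.98×10^5 eV = 3.168×10^-14 J, so L = 1·6.63×10^-34/√(8·1.67×10^-27·3.168×10^-14) = 3.22×10^-14 m = 32.2 fm.

L = 32.2 fm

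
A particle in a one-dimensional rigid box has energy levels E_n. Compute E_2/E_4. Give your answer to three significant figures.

0.250

E_n ∝ n², so E_2/E_4 = 2²/4² = 4/16 = 0.250.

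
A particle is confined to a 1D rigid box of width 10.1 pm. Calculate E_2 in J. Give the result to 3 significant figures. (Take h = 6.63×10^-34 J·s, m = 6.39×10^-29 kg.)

E_2 = 3.37×10^-17 J

For an infinite well E_n = n²h²/(8mL²), so E_1 = h²/(8mL²) = (6.63×10^-34)²/(8·6.39×10^-29·(1.01×10^-11 m)²) = 8.429×10^-18 J.
Then E_2 = 2²·E_1 = 4·8.429×10^-18 J = 3.37×10^-17 J.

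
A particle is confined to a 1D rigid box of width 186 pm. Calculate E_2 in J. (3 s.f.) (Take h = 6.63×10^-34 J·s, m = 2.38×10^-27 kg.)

For an infinite well E_n = n²h²/(8mL²), so E_1 = h²/(8mL²) = (6.63×10^-34)²/(8·2.38×10^-27·(1.86×10^-10 m)²) = 6.673×10^-22 J.
Then E_2 = 2²·E_1 = 4·6.673×10^-22 J = 2.67×10^-21 J.

E_2 = 2.67×10^-21 J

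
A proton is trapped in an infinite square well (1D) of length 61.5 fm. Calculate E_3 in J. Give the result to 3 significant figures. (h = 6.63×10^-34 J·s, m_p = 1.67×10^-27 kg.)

E_3 = 7.83×10^-14 J

For an infinite well E_n = n²h²/(8m_pL²), so E_1 = h²/(8m_pL²) = (6.63×10^-34)²/(8·1.67×10^-27·(6.15×10^-14 m)²) = 8.699×10^-15 J.
Then E_3 = 3²·E_1 = 9·8.699×10^-15 J = 7.83×10^-14 J.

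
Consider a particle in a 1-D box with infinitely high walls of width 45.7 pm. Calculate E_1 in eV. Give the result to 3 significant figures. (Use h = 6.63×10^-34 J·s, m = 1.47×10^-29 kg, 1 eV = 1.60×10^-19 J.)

For an infinite well E_n = n²h²/(8mL²), so E_1 = h²/(8mL²) = (6.63×10^-34)²/(8·1.47×10^-29·(4.57×10^-11 m)²) = 1.790×10^-18 J.
Converting, E_1 = 1.790×10^-18 J / (1.60×10^-19 J/eV) = 11.2 eV.

E_1 = 11.2 eV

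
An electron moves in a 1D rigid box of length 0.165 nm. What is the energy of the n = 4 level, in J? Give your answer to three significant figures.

E_4 = 3.54×10^-17 J

For an infinite well E_n = n²h²/(8m_eL²), so E_1 = h²/(8m_eL²) = (6.626×10^-34)²/(8·9.109×10^-31·(1.65×10^-10 m)²) = 2.213×10^-18 J.
Then E_4 = 4²·E_1 = 16·2.213×10^-18 J = 3.54×10^-17 J.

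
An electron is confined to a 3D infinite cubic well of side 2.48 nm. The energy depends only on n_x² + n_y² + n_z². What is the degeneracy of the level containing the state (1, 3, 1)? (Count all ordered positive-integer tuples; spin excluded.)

The level has n_x² + n_y² + n_z² = 11. The ordered positive-integer solutions are (1, 1, 3), (1, 3, 1), (3, 1, 1).
That gives 3 states.

degeneracy = 3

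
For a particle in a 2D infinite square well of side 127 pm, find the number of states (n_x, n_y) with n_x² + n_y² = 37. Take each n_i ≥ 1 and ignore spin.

The level has n_x² + n_y² = 37. The ordered positive-integer solutions are (1, 6), (6, 1).
That gives 2 states.

degeneracy = 2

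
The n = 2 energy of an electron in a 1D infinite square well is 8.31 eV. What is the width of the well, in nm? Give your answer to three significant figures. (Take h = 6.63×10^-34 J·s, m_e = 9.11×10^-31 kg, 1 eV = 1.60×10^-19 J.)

L = 0.426 nm

From E_n = n²h²/(8m_eL²), L = n·h/√(8m_eE_n).
E_2 = 8.31 eV = 1.330×10^-18 J, so L = 2·6.63×10^-34/√(8·9.11×10^-31·1.330×10^-18) = 4.26×10^-10 m = 0.426 nm.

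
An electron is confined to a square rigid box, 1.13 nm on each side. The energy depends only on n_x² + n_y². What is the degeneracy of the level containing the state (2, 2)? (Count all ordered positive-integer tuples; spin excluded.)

degeneracy = 1

The level has n_x² + n_y² = 8. The ordered positive-integer solutions are (2, 2).
That gives 1 state.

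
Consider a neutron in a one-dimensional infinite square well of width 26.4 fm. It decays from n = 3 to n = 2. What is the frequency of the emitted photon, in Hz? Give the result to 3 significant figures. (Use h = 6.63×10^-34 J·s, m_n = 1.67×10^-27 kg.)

f = 3.56×10^20 Hz

E_1 = h²/(8m_nL²) = 4.721×10^-14 J and ΔE = (3² − 2²)E_1 = 2.360×10^-13 J.
f = ΔE/h = 2.360×10^-13/6.63×10^-34 = 3.56×10^20 Hz.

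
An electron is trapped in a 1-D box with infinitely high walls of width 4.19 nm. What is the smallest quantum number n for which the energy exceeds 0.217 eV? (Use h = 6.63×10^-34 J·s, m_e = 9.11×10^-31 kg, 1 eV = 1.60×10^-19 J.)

E_1 = h²/(8m_eL²) = 3.436×10^-21 J = 0.02148 eV.
Need n² > 0.217/0.02148 = 10.10, i.e. n > 3.178.
The smallest integer satisfying this is n = 4.

n = 4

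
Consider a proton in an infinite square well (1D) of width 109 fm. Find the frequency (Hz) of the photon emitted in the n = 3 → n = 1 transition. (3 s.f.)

E_1 = h²/(8m_pL²) = 2.761×10^-15 J and ΔE = (3² − 1²)E_1 = 2.209×10^-14 J.
f = ΔE/h = 2.209×10^-14/6.626×10^-34 = 3.33×10^19 Hz.

f = 3.33×10^19 Hz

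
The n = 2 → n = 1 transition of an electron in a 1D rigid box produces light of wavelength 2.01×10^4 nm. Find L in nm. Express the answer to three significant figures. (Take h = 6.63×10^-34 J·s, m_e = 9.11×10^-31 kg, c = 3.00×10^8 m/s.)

The photon carries ΔE = hc/λ = 6.63×10^-34·3.00×10^8/2.01×10^-5 m = 9.896×10^-21 J.
Since ΔE = (2² − 1²)E_1, E_1 = 3.299×10^-21 J, and L = h/√(8m_eE_1) = 4.28×10^-9 m = 4.28 nm.

L = 4.28 nm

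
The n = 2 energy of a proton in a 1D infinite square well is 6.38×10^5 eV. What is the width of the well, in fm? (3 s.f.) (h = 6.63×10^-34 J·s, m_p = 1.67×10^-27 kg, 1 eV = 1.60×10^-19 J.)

From E_n = n²h²/(8m_pL²), L = n·h/√(8m_pE_n).
E_2 = 6.38×10^5 eV = 1.021×10^-13 J, so L = 2·6.63×10^-34/√(8·1.67×10^-27·1.021×10^-13) = 3.59×10^-14 m = 35.9 fm.

L = 35.9 fm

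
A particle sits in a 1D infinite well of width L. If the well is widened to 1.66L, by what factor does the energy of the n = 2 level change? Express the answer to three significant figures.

E_n ∝ 1/L², so the energy scales by 1/1.66² = 0.363.

0.363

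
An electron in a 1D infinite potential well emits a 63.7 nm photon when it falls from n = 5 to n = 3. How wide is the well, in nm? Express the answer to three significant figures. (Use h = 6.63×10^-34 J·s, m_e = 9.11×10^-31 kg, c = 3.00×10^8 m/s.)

L = 0.556 nm

The photon carries ΔE = hc/λ = 6.63×10^-34·3.00×10^8/6.37×10^-8 m = 3.122×10^-18 J.
Since ΔE = (5² − 3²)E_1, E_1 = 1.951×10^-19 J, and L = h/√(8m_eE_1) = 5.56×10^-10 m = 0.556 nm.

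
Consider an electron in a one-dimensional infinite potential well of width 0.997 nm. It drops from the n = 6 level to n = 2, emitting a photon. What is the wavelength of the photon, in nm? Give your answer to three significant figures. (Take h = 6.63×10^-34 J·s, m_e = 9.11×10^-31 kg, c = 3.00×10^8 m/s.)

E_1 = h²/(8m_eL²) = 6.068×10^-20 J, so ΔE = (6² − 2²)E_1 = 1.942×10^-18 J.
λ = hc/ΔE = (6.63×10^-34·3.00×10^8)/1.942×10^-18 = 1.02×10^-7 m = 102 nm.

λ = 102 nm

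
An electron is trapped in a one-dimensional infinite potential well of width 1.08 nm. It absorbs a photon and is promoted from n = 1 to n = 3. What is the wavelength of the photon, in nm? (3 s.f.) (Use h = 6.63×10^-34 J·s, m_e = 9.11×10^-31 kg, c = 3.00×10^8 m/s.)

E_1 = h²/(8m_eL²) = 5.171×10^-20 J, so ΔE = (3² − 1²)E_1 = 4.137×10^-19 J.
λ = hc/ΔE = (6.63×10^-34·3.00×10^8)/4.137×10^-19 = 4.81×10^-7 m = 481 nm.

λ = 481 nm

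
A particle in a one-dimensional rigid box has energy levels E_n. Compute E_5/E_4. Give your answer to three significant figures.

E_n ∝ n², so E_5/E_4 = 5²/4² = 25/16 = 1.56.

1.56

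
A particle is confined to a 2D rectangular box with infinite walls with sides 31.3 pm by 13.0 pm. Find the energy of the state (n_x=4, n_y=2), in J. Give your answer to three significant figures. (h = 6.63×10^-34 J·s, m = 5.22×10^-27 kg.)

For a 2D rectangular well E = (h²/8m)·Σ n_i²/L_i² = (6.63×10^-34)²/(8·5.22×10^-27) · [4²/(31.3 pm)² + 2²/(13.0 pm)²].
Evaluating gives E = 4.21×10^-19 J.

E = 4.21×10^-19 J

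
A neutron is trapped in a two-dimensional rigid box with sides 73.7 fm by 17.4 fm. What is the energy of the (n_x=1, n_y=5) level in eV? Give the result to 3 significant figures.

E = 1.69×10^7 eV

For a 2D rectangular well E = (h²/8m_n)·Σ n_i²/L_i² = (6.626×10^-34)²/(8·1.675×10^-27) · [1²/(73.7 fm)² + 5²/(17.4 fm)²].
Evaluating gives E = 2.711×10^-12 J = 1.69×10^7 eV.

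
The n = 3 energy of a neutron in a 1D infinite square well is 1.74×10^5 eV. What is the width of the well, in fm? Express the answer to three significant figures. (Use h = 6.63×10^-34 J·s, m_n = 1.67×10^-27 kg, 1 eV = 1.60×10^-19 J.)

L = 103 fm

From E_n = n²h²/(8m_nL²), L = n·h/√(8m_nE_n).
E_3 = 1.74×10^5 eV = 2.784×10^-14 J, so L = 3·6.63×10^-34/√(8·1.67×10^-27·2.784×10^-14) = 1.03×10^-13 m = 103 fm.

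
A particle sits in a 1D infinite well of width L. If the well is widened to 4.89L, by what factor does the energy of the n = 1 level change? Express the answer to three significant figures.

E_n ∝ 1/L², so the energy scales by 1/4.89² = 0.0418.

0.0418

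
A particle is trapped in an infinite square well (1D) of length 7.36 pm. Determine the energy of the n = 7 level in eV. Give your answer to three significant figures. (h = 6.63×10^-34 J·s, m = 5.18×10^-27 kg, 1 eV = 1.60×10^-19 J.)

E_7 = 60.0 eV

For an infinite well E_n = n²h²/(8mL²), so E_1 = h²/(8mL²) = (6.63×10^-34)²/(8·5.18×10^-27·(7.36×10^-12 m)²) = 1.958×10^-19 J.
Then E_7 = 7²·E_1 = 49·1.958×10^-19 J = 9.594×10^-18 J.
Converting, E_7 = 9.594×10^-18 J / (1.60×10^-19 J/eV) = 60.0 eV.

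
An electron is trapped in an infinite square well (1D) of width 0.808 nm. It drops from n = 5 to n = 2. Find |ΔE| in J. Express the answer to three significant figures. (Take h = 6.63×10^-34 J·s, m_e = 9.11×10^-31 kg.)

|ΔE| = 1.94×10^-18 J

E_1 = h²/(8m_eL²) = 9.238×10^-20 J.
|ΔE| = |5² − 2²|·E_1 = 21·9.238×10^-20 J = 1.94×10^-18 J.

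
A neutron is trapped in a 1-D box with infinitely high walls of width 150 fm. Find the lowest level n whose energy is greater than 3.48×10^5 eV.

n = 7

E_1 = h²/(8m_nL²) = 1.456×10^-15 J = 9089 eV.
Need n² > 3.48×10^5/9089 = 38.29, i.e. n > 6.188.
The smallest integer satisfying this is n = 7.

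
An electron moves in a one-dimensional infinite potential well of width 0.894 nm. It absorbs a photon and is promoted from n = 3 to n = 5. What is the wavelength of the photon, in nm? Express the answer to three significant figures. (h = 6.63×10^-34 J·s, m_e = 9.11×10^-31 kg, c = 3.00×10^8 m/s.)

λ = 165 nm

E_1 = h²/(8m_eL²) = 7.546×10^-20 J, so ΔE = (5² − 3²)E_1 = 1.207×10^-18 J.
λ = hc/ΔE = (6.63×10^-34·3.00×10^8)/1.207×10^-18 = 1.65×10^-7 m = 165 nm.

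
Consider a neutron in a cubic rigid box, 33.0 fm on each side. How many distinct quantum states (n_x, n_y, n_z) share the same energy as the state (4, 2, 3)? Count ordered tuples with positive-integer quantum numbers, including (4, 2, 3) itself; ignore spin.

The level has n_x² + n_y² + n_z² = 29. The ordered positive-integer solutions are (2, 3, 4), (2, 4, 3), (3, 2, 4), (3, 4, 2), (4, 2, 3), (4, 3, 2).
That gives 6 states.

degeneracy = 6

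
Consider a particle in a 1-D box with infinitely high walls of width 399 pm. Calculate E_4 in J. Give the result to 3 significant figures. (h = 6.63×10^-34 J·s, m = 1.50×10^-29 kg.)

E_4 = 3.68×10^-19 J

For an infinite well E_n = n²h²/(8mL²), so E_1 = h²/(8mL²) = (6.63×10^-34)²/(8·1.50×10^-29·(3.99×10^-10 m)²) = 2.301×10^-20 J.
Then E_4 = 4²·E_1 = 16·2.301×10^-20 J = 3.68×10^-19 J.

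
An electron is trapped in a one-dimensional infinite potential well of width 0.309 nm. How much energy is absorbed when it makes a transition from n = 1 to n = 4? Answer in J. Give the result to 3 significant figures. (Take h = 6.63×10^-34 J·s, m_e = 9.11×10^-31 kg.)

|ΔE| = 9.48×10^-18 J

E_1 = h²/(8m_eL²) = 6.317×10^-19 J.
|ΔE| = |1² − 4²|·E_1 = 15·6.317×10^-19 J = 9.48×10^-18 J.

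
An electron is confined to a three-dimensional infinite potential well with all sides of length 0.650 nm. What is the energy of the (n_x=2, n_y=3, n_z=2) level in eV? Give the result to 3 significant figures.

For a 3D rectangular well E = (h²/8m_e)·Σ n_i²/L_i² = (6.626×10^-34)²/(8·9.109×10^-31) · [2²/(0.650 nm)² + 3²/(0.650 nm)² + 2²/(0.650 nm)²].
Evaluating gives E = 2.424×10^-18 J = 15.1 eV.

E = 15.1 eV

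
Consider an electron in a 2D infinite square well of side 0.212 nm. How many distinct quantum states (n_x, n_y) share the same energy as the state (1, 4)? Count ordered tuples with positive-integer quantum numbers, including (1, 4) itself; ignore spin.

degeneracy = 2

The level has n_x² + n_y² = 17. The ordered positive-integer solutions are (1, 4), (4, 1).
That gives 2 states.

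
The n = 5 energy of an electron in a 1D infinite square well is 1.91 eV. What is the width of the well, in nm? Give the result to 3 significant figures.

L = 2.22 nm

From E_n = n²h²/(8m_eL²), L = n·h/√(8m_eE_n).
E_5 = 1.91 eV = 3.060×10^-19 J, so L = 5·6.626×10^-34/√(8·9.109×10^-31·3.060×10^-19) = 2.22×10^-9 m = 2.22 nm.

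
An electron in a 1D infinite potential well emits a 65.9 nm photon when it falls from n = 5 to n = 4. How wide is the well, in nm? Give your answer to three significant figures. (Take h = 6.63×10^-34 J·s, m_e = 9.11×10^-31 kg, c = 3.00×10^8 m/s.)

The photon carries ΔE = hc/λ = 6.63×10^-34·3.00×10^8/6.59×10^-8 m = 3.018×10^-18 J.
Since ΔE = (5² − 4²)E_1, E_1 = 3.353×10^-19 J, and L = h/√(8m_eE_1) = 4.24×10^-10 m = 0.424 nm.

L = 0.424 nm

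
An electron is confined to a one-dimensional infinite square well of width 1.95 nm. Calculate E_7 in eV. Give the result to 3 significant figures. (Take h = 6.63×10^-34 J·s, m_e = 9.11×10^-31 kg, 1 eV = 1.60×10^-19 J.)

For an infinite well E_n = n²h²/(8m_eL²), so E_1 = h²/(8m_eL²) = (6.63×10^-34)²/(8·9.11×10^-31·(1.95×10^-9 m)²) = 1.586×10^-20 J.
Then E_7 = 7²·E_1 = 49·1.586×10^-20 J = 7.771×10^-19 J.
Converting, E_7 = 7.771×10^-19 J / (1.60×10^-19 J/eV) = 4.86 eV.

E_7 = 4.86 eV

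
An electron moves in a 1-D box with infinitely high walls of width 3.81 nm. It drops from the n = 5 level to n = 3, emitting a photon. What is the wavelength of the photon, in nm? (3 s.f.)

λ = 2.99×10^3 nm

E_1 = h²/(8m_eL²) = 4.150×10^-21 J, so ΔE = (5² − 3²)E_1 = 6.640×10^-20 J.
λ = hc/ΔE = (6.626×10^-34·2.998×10^8)/6.640×10^-20 = 2.99×10^-6 m = 2.99×10^3 nm.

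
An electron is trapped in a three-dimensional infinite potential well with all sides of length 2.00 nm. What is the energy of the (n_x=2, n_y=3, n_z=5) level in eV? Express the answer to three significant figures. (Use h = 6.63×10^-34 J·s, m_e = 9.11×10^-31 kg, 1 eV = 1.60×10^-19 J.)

E = 3.58 eV

For a 3D rectangular well E = (h²/8m_e)·Σ n_i²/L_i² = (6.63×10^-34)²/(8·9.11×10^-31) · [2²/(2.00 nm)² + 3²/(2.00 nm)² + 5²/(2.00 nm)²].
Evaluating gives E = 5.730×10^-19 J = 3.58 eV.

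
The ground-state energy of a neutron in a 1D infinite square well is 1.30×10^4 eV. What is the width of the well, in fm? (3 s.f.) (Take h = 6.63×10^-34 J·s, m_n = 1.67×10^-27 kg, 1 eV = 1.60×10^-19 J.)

L = 126 fm

From E_n = n²h²/(8m_nL²), L = n·h/√(8m_nE_n).
E_1 = 1.30×10^4 eV = 2.080×10^-15 J, so L = 1·6.63×10^-34/√(8·1.67×10^-27·2.080×10^-15) = 1.26×10^-13 m = 126 fm.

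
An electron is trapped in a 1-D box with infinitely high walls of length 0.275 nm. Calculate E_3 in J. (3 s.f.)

E_3 = 7.17×10^-18 J

For an infinite well E_n = n²h²/(8m_eL²), so E_1 = h²/(8m_eL²) = (6.626×10^-34)²/(8·9.109×10^-31·(2.75×10^-10 m)²) = 7.967×10^-19 J.
Then E_3 = 3²·E_1 = 9·7.967×10^-19 J = 7.17×10^-18 J.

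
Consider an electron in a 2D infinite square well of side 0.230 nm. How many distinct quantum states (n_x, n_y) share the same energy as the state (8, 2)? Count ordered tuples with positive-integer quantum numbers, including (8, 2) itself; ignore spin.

degeneracy = 2

The level has n_x² + n_y² = 68. The ordered positive-integer solutions are (2, 8), (8, 2).
That gives 2 states.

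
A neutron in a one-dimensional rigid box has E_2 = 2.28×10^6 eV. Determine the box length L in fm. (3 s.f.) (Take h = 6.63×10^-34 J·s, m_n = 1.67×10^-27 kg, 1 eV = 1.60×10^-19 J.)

L = 19.0 fm

From E_n = n²h²/(8m_nL²), L = n·h/√(8m_nE_n).
E_2 = 2.28×10^6 eV = 3.648×10^-13 J, so L = 2·6.63×10^-34/√(8·1.67×10^-27·3.648×10^-13) = 1.90×10^-14 m = 19.0 fm.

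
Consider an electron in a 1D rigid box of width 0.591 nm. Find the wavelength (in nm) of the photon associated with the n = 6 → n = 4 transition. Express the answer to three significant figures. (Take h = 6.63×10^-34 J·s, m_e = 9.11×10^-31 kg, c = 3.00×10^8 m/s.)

E_1 = h²/(8m_eL²) = 1.727×10^-19 J, so ΔE = (6² − 4²)E_1 = 3.454×10^-18 J.
λ = hc/ΔE = (6.63×10^-34·3.00×10^8)/3.454×10^-18 = 5.76×10^-8 m = 57.6 nm.

λ = 57.6 nm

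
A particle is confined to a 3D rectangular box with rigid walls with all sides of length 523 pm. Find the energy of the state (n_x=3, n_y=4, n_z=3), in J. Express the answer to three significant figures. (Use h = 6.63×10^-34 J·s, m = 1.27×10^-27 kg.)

For a 3D rectangular well E = (h²/8m)·Σ n_i²/L_i² = (6.63×10^-34)²/(8·1.27×10^-27) · [3²/(523 pm)² + 4²/(523 pm)² + 3²/(523 pm)²].
Evaluating gives E = 5.38×10^-21 J.

E = 5.38×10^-21 J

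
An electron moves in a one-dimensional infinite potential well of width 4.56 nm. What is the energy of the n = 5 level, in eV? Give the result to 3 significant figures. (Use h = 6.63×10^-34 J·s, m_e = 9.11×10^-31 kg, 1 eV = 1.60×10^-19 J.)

E_5 = 0.453 eV

For an infinite well E_n = n²h²/(8m_eL²), so E_1 = h²/(8m_eL²) = (6.63×10^-34)²/(8·9.11×10^-31·(4.56×10^-9 m)²) = 2.901×10^-21 J.
Then E_5 = 5²·E_1 = 25·2.901×10^-21 J = 7.253×10^-20 J.
Converting, E_5 = 7.253×10^-20 J / (1.60×10^-19 J/eV) = 0.453 eV.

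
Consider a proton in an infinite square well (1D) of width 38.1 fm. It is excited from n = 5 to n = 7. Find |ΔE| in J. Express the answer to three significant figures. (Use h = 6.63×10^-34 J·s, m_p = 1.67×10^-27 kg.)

E_1 = h²/(8m_pL²) = 2.267×10^-14 J.
|ΔE| = |5² − 7²|·E_1 = 24·2.267×10^-14 J = 5.44×10^-13 J.

|ΔE| = 5.44×10^-13 J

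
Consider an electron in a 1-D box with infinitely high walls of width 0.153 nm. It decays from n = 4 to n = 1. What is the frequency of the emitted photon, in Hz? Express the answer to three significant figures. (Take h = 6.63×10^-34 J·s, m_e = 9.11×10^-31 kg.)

E_1 = h²/(8m_eL²) = 2.577×10^-18 J and ΔE = (4² − 1²)E_1 = 3.865×10^-17 J.
f = ΔE/h = 3.865×10^-17/6.63×10^-34 = 5.83×10^16 Hz.

f = 5.83×10^16 Hz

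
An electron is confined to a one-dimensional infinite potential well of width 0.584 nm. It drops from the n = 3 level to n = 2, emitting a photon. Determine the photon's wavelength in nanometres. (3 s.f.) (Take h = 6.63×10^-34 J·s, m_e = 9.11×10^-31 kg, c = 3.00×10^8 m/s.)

λ = 225 nm

E_1 = h²/(8m_eL²) = 1.768×10^-19 J, so ΔE = (3² − 2²)E_1 = 8.840×10^-19 J.
λ = hc/ΔE = (6.63×10^-34·3.00×10^8)/8.840×10^-19 = 2.25×10^-7 m = 225 nm.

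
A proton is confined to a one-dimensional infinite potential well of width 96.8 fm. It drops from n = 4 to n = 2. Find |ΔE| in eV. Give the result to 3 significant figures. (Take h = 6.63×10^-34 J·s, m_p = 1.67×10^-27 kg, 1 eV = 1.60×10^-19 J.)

|ΔE| = 2.63×10^5 eV

E_1 = h²/(8m_pL²) = 3.511×10^-15 J.
|ΔE| = |4² − 2²|·E_1 = 12·3.511×10^-15 J = 4.213×10^-14 J = 2.63×10^5 eV.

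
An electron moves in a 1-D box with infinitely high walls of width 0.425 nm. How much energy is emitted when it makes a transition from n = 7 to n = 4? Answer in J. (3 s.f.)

E_1 = h²/(8m_eL²) = 3.336×10^-19 J.
|ΔE| = |7² − 4²|·E_1 = 33·3.336×10^-19 J = 1.10×10^-17 J.

|ΔE| = 1.10×10^-17 J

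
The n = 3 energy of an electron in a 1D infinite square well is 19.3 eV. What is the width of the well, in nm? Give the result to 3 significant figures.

From E_n = n²h²/(8m_eL²), L = n·h/√(8m_eE_n).
E_3 = 19.3 eV = 3.092×10^-18 J, so L = 3·6.626×10^-34/√(8·9.109×10^-31·3.092×10^-18) = 4.19×10^-10 m = 0.419 nm.

L = 0.419 nm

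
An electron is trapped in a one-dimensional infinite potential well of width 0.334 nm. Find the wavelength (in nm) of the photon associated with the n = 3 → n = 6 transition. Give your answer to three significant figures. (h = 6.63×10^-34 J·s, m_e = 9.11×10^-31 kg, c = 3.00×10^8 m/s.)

E_1 = h²/(8m_eL²) = 5.407×10^-19 J, so ΔE = (6² − 3²)E_1 = 1.460×10^-17 J.
λ = hc/ΔE = (6.63×10^-34·3.00×10^8)/1.460×10^-17 = 1.36×10^-8 m = 13.6 nm.

λ = 13.6 nm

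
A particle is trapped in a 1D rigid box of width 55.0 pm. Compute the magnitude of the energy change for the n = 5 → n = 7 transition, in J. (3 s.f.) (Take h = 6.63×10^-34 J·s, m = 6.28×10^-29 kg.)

E_1 = h²/(8mL²) = 2.892×10^-19 J.
|ΔE| = |5² − 7²|·E_1 = 24·2.892×10^-19 J = 6.94×10^-18 J.

|ΔE| = 6.94×10^-18 J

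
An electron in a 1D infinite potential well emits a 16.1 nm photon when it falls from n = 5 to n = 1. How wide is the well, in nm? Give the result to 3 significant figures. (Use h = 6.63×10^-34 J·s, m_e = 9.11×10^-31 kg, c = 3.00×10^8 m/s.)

The photon carries ΔE = hc/λ = 6.63×10^-34·3.00×10^8/1.61×10^-8 m = 1.235×10^-17 J.
Since ΔE = (5² − 1²)E_1, E_1 = 5.146×10^-19 J, and L = h/√(8m_eE_1) = 3.42×10^-10 m = 0.342 nm.

L = 0.342 nm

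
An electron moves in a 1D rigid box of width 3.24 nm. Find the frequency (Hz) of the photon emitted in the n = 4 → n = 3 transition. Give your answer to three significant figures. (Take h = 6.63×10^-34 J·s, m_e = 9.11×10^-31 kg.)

E_1 = h²/(8m_eL²) = 5.746×10^-21 J and ΔE = (4² − 3²)E_1 = 4.022×10^-20 J.
f = ΔE/h = 4.022×10^-20/6.63×10^-34 = 6.07×10^13 Hz.

f = 6.07×10^13 Hz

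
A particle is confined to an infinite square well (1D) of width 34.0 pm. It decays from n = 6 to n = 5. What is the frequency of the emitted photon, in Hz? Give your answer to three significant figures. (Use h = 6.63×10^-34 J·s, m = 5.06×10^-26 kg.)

E_1 = h²/(8mL²) = 9.394×10^-22 J and ΔE = (6² − 5²)E_1 = 1.033×10^-20 J.
f = ΔE/h = 1.033×10^-20/6.63×10^-34 = 1.56×10^13 Hz.

f = 1.56×10^13 Hz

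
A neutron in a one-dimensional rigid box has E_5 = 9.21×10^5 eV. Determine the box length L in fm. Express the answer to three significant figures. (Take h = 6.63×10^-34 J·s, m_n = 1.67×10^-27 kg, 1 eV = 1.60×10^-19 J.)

L = 74.7 fm

From E_n = n²h²/(8m_nL²), L = n·h/√(8m_nE_n).
E_5 = 9.21×10^5 eV = 1.474×10^-13 J, so L = 5·6.63×10^-34/√(8·1.67×10^-27·1.474×10^-13) = 7.47×10^-14 m = 74.7 fm.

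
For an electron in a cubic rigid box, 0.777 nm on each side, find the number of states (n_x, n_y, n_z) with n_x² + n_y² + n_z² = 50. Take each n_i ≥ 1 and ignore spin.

The level has n_x² + n_y² + n_z² = 50. The ordered positive-integer solutions are (3, 4, 5), (3, 5, 4), (4, 3, 5), (4, 5, 3), (5, 3, 4), (5, 4, 3).
That gives 6 states.

degeneracy = 6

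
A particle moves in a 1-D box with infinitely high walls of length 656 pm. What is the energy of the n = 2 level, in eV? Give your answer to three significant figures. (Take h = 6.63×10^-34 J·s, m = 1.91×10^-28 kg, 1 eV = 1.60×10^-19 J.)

E_2 = 0.0167 eV

For an infinite well E_n = n²h²/(8mL²), so E_1 = h²/(8mL²) = (6.63×10^-34)²/(8·1.91×10^-28·(6.56×10^-10 m)²) = 6.685×10^-22 J.
Then E_2 = 2²·E_1 = 4·6.685×10^-22 J = 2.674×10^-21 J.
Converting, E_2 = 2.674×10^-21 J / (1.60×10^-19 J/eV) = 0.0167 eV.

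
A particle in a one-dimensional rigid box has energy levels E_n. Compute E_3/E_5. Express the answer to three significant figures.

E_n ∝ n², so E_3/E_5 = 3²/5² = 9/25 = 0.360.

0.360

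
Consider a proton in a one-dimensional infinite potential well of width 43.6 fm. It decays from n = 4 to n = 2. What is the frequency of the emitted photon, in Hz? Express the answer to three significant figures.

E_1 = h²/(8m_pL²) = 1.726×10^-14 J and ΔE = (4² − 2²)E_1 = 2.071×10^-13 J.
f = ΔE/h = 2.071×10^-13/6.626×10^-34 = 3.13×10^20 Hz.

f = 3.13×10^20 Hz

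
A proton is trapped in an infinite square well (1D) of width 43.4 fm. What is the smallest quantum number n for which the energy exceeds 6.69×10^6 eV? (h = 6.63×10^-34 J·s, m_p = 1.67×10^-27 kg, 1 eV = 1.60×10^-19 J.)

n = 8

E_1 = h²/(8m_pL²) = 1.747×10^-14 J = 1.092×10^5 eV.
Need n² > 6.69×10^6/1.092×10^5 = 61.26, i.e. n > 7.827.
The smallest integer satisfying this is n = 8.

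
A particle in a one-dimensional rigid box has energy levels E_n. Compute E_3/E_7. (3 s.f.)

0.184

E_n ∝ n², so E_3/E_7 = 3²/7² = 9/49 = 0.184.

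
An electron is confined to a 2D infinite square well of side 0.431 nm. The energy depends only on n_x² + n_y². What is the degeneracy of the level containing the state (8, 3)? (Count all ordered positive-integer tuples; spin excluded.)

The level has n_x² + n_y² = 73. The ordered positive-integer solutions are (3, 8), (8, 3).
That gives 2 states.

degeneracy = 2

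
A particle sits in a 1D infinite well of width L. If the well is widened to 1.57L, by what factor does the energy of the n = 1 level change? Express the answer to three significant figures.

E_n ∝ 1/L², so the energy scales by 1/1.57² = 0.406.

0.406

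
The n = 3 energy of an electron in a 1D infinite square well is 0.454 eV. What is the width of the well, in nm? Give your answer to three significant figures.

From E_n = n²h²/(8m_eL²), L = n·h/√(8m_eE_n).
E_3 = 0.454 eV = 7.273×10^-20 J, so L = 3·6.626×10^-34/√(8·9.109×10^-31·7.273×10^-20) = 2.73×10^-9 m = 2.73 nm.

L = 2.73 nm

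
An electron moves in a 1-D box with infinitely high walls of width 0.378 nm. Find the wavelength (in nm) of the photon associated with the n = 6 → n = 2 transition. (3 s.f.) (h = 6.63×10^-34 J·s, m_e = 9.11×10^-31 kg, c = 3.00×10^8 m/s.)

E_1 = h²/(8m_eL²) = 4.221×10^-19 J, so ΔE = (6² − 2²)E_1 = 1.351×10^-17 J.
λ = hc/ΔE = (6.63×10^-34·3.00×10^8)/1.351×10^-17 = 1.47×10^-8 m = 14.7 nm.

λ = 14.7 nm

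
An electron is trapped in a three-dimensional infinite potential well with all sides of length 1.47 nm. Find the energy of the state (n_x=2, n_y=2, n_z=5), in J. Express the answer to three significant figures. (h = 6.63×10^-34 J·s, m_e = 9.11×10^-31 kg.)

E = 9.21×10^-19 J

For a 3D rectangular well E = (h²/8m_e)·Σ n_i²/L_i² = (6.63×10^-34)²/(8·9.11×10^-31) · [2²/(1.47 nm)² + 2²/(1.47 nm)² + 5²/(1.47 nm)²].
Evaluating gives E = 9.21×10^-19 J.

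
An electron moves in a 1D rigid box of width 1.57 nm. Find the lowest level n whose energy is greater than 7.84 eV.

E_1 = h²/(8m_eL²) = 2.444×10^-20 J = 0.1526 eV.
Need n² > 7.84/0.1526 = 51.38, i.e. n > 7.168.
The smallest integer satisfying this is n = 8.

n = 8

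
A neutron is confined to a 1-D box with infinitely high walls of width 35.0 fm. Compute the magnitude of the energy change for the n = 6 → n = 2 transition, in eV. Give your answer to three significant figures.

E_1 = h²/(8m_nL²) = 2.675×10^-14 J.
|ΔE| = |6² − 2²|·E_1 = 32·2.675×10^-14 J = 8.560×10^-13 J = 5.34×10^6 eV.

|ΔE| = 5.34×10^6 eV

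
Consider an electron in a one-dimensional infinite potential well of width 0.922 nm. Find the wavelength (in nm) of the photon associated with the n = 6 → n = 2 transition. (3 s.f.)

λ = 87.6 nm

E_1 = h²/(8m_eL²) = 7.087×10^-20 J, so ΔE = (6² − 2²)E_1 = 2.268×10^-18 J.
λ = hc/ΔE = (6.626×10^-34·2.998×10^8)/2.268×10^-18 = 8.76×10^-8 m = 87.6 nm.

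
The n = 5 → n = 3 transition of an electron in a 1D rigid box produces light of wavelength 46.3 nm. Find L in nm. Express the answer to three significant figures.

The photon carries ΔE = hc/λ = 6.626×10^-34·2.998×10^8/4.63×10^-8 m = 4.290×10^-18 J.
Since ΔE = (5² − 3²)E_1, E_1 = 2.681×10^-19 J, and L = h/√(8m_eE_1) = 4.74×10^-10 m = 0.474 nm.

L = 0.474 nm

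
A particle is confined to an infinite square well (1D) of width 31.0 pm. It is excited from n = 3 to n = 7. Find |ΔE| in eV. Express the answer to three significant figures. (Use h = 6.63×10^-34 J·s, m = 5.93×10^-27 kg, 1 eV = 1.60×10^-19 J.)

|ΔE| = 2.41 eV

E_1 = h²/(8mL²) = 9.642×10^-21 J.
|ΔE| = |3² − 7²|·E_1 = 40·9.642×10^-21 J = 3.857×10^-19 J = 2.41 eV.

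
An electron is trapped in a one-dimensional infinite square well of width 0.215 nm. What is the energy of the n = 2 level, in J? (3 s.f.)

For an infinite well E_n = n²h²/(8m_eL²), so E_1 = h²/(8m_eL²) = (6.626×10^-34)²/(8·9.109×10^-31·(2.15×10^-10 m)²) = 1.303×10^-18 J.
Then E_2 = 2²·E_1 = 4·1.303×10^-18 J = 5.21×10^-18 J.

E_2 = 5.21×10^-18 J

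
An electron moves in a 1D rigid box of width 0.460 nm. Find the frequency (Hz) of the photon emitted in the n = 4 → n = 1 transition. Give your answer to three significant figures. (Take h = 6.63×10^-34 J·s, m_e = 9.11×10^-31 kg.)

f = 6.45×10^15 Hz

E_1 = h²/(8m_eL²) = 2.850×10^-19 J and ΔE = (4² − 1²)E_1 = 4.275×10^-18 J.
f = ΔE/h = 4.275×10^-18/6.63×10^-34 = 6.45×10^15 Hz.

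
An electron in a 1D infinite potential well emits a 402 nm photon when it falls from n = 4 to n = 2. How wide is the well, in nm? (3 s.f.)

L = 1.21 nm

The photon carries ΔE = hc/λ = 6.626×10^-34·2.998×10^8/4.02×10^-7 m = 4.941×10^-19 J.
Since ΔE = (4² − 2²)E_1, E_1 = 4.118×10^-20 J, and L = h/√(8m_eE_1) = 1.21×10^-9 m = 1.21 nm.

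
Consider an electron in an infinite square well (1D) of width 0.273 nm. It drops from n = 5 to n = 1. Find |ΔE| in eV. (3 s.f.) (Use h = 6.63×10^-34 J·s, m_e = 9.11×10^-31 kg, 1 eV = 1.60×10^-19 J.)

|ΔE| = 121 eV

E_1 = h²/(8m_eL²) = 8.093×10^-19 J.
|ΔE| = |5² − 1²|·E_1 = 24·8.093×10^-19 J = 1.942×10^-17 J = 121 eV.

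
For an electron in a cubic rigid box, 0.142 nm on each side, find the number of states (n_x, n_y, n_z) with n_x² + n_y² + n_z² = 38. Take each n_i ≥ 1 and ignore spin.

The level has n_x² + n_y² + n_z² = 38. The ordered positive-integer solutions are (1, 1, 6), (1, 6, 1), (2, 3, 5), (2, 5, 3), (3, 2, 5), (3, 5, 2), (5, 2, 3), (5, 3, 2), (6, 1, 1).
That gives 9 states.

degeneracy = 9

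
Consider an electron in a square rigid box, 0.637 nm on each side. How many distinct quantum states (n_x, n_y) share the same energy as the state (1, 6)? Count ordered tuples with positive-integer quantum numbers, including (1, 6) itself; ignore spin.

The level has n_x² + n_y² = 37. The ordered positive-integer solutions are (1, 6), (6, 1).
That gives 2 states.

degeneracy = 2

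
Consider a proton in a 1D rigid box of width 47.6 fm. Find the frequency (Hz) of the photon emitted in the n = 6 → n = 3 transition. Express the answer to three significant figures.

f = 5.90×10^20 Hz

E_1 = h²/(8m_pL²) = 1.448×10^-14 J and ΔE = (6² − 3²)E_1 = 3.910×10^-13 J.
f = ΔE/h = 3.910×10^-13/6.626×10^-34 = 5.90×10^20 Hz.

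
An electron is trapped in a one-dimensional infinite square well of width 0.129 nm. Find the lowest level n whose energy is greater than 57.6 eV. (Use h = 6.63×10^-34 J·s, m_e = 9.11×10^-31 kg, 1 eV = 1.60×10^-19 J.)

n = 2

E_1 = h²/(8m_eL²) = 3.624×10^-18 J = 22.65 eV.
Need n² > 57.6/22.65 = 2.543, i.e. n > 1.595.
The smallest integer satisfying this is n = 2.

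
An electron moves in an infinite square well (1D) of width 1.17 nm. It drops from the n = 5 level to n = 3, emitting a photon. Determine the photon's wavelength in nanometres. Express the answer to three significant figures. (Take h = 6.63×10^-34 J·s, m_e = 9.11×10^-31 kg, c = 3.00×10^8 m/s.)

E_1 = h²/(8m_eL²) = 4.406×10^-20 J, so ΔE = (5² − 3²)E_1 = 7.050×10^-19 J.
λ = hc/ΔE = (6.63×10^-34·3.00×10^8)/7.050×10^-19 = 2.82×10^-7 m = 282 nm.

λ = 282 nm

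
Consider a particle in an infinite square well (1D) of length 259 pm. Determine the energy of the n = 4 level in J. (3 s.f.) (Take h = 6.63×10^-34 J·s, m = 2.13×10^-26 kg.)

E_4 = 6.15×10^-22 J

For an infinite well E_n = n²h²/(8mL²), so E_1 = h²/(8mL²) = (6.63×10^-34)²/(8·2.13×10^-26·(2.59×10^-10 m)²) = 3.846×10^-23 J.
Then E_4 = 4²·E_1 = 16·3.846×10^-23 J = 6.15×10^-22 J.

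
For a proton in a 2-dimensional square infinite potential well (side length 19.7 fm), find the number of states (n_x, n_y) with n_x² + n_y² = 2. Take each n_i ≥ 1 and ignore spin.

degeneracy = 1

The level has n_x² + n_y² = 2. The ordered positive-integer solutions are (1, 1).
That gives 1 state.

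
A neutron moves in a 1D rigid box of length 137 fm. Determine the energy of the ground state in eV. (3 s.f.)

E_1 = 1.09×10^4 eV

For an infinite well E_n = n²h²/(8m_nL²), so E_1 = h²/(8m_nL²) = (6.626×10^-34)²/(8·1.675×10^-27·(1.37×10^-13 m)²) = 1.746×10^-15 J.
Converting, E_1 = 1.746×10^-15 J / (1.602×10^-19 J/eV) = 1.09×10^4 eV.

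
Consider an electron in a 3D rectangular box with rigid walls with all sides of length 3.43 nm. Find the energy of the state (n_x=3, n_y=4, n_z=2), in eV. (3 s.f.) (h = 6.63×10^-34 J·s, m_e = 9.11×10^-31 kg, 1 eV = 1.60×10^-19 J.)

E = 0.929 eV

For a 3D rectangular well E = (h²/8m_e)·Σ n_i²/L_i² = (6.63×10^-34)²/(8·9.11×10^-31) · [3²/(3.43 nm)² + 4²/(3.43 nm)² + 2²/(3.43 nm)²].
Evaluating gives E = 1.487×10^-19 J = 0.929 eV.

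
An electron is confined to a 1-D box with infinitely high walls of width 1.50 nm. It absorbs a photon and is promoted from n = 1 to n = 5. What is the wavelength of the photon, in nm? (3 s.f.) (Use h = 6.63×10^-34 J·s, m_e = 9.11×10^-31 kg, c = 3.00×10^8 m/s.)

E_1 = h²/(8m_eL²) = 2.681×10^-20 J, so ΔE = (5² − 1²)E_1 = 6.434×10^-19 J.
λ = hc/ΔE = (6.63×10^-34·3.00×10^8)/6.434×10^-19 = 3.09×10^-7 m = 309 nm.

λ = 309 nm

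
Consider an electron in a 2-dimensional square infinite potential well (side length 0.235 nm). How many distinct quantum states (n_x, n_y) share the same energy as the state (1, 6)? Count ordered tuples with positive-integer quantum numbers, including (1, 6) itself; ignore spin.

degeneracy = 2

The level has n_x² + n_y² = 37. The ordered positive-integer solutions are (1, 6), (6, 1).
That gives 2 states.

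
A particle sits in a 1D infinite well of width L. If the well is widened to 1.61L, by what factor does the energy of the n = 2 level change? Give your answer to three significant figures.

E_n ∝ 1/L², so the energy scales by 1/1.61² = 0.386.

0.386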